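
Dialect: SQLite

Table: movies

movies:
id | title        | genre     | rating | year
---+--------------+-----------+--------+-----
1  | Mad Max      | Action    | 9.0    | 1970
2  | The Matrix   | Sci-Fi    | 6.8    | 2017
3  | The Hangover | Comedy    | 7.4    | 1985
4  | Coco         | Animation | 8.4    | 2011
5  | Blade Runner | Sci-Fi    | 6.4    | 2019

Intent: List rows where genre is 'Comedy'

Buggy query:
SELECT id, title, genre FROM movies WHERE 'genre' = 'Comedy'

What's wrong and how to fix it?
Bug: 'genre' in single quotes is a string literal, not the column; the comparison is literal-vs-literal and never true

Fix: Reference the column as genre without single quotes

Corrected query:
SELECT id, title, genre FROM movies WHERE genre = 'Comedy'

Result:
id | title        | genre 
---+--------------+-------
3  | The Hangover | Comedy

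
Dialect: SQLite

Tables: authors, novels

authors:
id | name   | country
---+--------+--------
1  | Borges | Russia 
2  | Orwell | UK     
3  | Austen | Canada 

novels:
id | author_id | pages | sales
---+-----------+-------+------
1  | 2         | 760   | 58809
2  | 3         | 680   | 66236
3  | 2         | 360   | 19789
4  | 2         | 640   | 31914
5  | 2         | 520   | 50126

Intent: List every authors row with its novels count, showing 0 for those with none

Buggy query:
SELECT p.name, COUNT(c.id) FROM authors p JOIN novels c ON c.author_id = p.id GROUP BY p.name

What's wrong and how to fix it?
Bug: An inner join excludes parents with zero children

Fix: Use LEFT JOIN so parents without children still appear (COUNT(c.id) gives 0)

Corrected query:
SELECT p.name, COUNT(c.id) FROM authors p LEFT JOIN novels c ON c.author_id = p.id GROUP BY p.name

Result:
name   | COUNT(c.id)
-------+------------
Austen | 1          
Borges | 0          
Orwell | 4          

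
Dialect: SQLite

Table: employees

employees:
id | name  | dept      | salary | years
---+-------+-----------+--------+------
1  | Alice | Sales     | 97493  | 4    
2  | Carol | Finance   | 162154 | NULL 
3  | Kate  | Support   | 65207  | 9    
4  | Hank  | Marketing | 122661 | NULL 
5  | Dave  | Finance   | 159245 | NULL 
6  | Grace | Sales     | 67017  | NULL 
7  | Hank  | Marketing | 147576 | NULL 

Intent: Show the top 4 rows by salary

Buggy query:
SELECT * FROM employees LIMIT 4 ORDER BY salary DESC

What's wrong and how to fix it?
Bug: ORDER BY cannot follow LIMIT; LIMIT is the final clause

Fix: Sort with ORDER BY, then apply LIMIT

Corrected query:
SELECT * FROM employees ORDER BY salary DESC LIMIT 4

Result:
id | name  | dept      | salary | years
---+-------+-----------+--------+------
2  | Carol | Finance   | 162154 | NULL 
5  | Dave  | Finance   | 159245 | NULL 
7  | Hank  | Marketing | 147576 | NULL 
4  | Hank  | Marketing | 122661 | NULL 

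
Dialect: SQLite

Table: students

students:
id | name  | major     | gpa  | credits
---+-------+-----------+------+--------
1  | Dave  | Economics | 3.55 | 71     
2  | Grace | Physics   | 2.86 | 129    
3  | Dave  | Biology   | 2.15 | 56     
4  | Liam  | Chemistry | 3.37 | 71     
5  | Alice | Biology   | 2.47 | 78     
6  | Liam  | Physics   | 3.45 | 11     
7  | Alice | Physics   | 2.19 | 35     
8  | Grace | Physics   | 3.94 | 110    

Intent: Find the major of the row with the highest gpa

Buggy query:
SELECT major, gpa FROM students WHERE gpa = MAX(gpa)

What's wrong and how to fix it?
Bug: WHERE is evaluated per row; an aggregate over the whole table isn't defined there

Fix: Use a subquery: WHERE gpa = (SELECT MAX(gpa) FROM students)

Corrected query:
SELECT major, gpa FROM students WHERE gpa = (SELECT MAX(gpa) FROM students)

Result:
major   | gpa 
--------+-----
Physics | 3.94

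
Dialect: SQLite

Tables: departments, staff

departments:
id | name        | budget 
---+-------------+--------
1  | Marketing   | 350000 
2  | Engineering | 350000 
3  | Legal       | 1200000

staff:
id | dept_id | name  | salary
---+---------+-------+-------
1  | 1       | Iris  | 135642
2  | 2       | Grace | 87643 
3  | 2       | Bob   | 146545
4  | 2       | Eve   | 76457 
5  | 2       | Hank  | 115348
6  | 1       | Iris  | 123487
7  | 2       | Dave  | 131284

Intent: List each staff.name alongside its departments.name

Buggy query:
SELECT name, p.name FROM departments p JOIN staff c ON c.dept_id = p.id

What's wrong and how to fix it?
Bug: Both tables have a 'name' column; the unqualified reference is ambiguous

Fix: Prefix ambiguous columns with the table alias

Corrected query:
SELECT c.name, p.name FROM departments p JOIN staff c ON c.dept_id = p.id

Result:
name  | name       
------+------------
Iris  | Marketing  
Grace | Engineering
Bob   | Engineering
Eve   | Engineering
Hank  | Engineering
Iris  | Marketing  
Dave  | Engineering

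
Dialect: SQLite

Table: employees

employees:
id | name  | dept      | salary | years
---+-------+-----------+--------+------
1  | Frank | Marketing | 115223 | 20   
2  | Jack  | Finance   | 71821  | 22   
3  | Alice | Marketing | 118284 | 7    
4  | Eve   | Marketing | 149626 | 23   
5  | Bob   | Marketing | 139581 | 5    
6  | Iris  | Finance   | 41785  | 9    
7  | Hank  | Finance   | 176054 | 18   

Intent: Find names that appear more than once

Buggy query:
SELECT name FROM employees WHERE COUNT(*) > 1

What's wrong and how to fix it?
Bug: WHERE can't reference COUNT(*); aggregates are computed after WHERE

Fix: Group first, then use HAVING for the count condition

Corrected query:
SELECT name FROM employees GROUP BY name HAVING COUNT(*) > 1

Result:
(no rows)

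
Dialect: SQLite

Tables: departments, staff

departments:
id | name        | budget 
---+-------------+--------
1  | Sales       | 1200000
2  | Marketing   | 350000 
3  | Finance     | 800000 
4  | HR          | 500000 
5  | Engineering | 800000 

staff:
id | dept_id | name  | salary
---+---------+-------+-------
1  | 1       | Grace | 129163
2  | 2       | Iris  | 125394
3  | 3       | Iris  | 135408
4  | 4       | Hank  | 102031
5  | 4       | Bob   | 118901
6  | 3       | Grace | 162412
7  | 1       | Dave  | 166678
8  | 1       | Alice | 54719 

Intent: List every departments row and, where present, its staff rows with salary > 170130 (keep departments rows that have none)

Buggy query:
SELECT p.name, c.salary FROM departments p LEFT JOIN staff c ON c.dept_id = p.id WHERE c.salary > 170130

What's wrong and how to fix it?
Bug: A WHERE condition on the right-hand table after LEFT JOIN drops unmatched parents

Fix: Put 'c.salary > 170130' in the JOIN's ON clause instead of WHERE

Corrected query:
SELECT p.name, c.salary FROM departments p LEFT JOIN staff c ON c.dept_id = p.id AND c.salary > 170130

Result:
name        | salary
------------+-------
Sales       | NULL  
Marketing   | NULL  
Finance     | NULL  
HR          | NULL  
Engineering | NULL  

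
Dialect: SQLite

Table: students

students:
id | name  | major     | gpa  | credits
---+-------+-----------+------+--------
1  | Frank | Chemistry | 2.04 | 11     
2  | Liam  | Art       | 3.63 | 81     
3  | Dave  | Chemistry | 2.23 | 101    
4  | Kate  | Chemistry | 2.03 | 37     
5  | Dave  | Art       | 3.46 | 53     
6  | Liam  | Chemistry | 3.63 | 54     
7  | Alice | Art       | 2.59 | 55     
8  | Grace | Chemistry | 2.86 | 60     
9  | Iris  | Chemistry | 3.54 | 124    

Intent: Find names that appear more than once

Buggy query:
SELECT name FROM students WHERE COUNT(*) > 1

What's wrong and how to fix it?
Bug: WHERE can't reference COUNT(*); aggregates are computed after WHERE

Fix: GROUP BY name, then filter groups with HAVING COUNT(*) > 1

Corrected query:
SELECT name FROM students GROUP BY name HAVING COUNT(*) > 1

Result:
name
----
Dave
Liam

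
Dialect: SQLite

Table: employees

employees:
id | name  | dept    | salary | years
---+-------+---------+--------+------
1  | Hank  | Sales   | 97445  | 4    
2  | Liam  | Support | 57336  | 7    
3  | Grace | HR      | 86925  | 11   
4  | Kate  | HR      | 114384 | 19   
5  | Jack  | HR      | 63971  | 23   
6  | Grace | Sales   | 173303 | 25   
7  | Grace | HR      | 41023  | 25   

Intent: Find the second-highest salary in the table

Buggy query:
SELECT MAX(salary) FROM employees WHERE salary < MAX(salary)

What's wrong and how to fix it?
Bug: MAX(salary) on the right of the comparison is an aggregate-in-WHERE error

Fix: Compute the overall MAX in a subquery, then take MAX of rows below it

Corrected query:
SELECT MAX(salary) FROM employees WHERE salary < (SELECT MAX(salary) FROM employees)

Result:
MAX(salary)
-----------
114384     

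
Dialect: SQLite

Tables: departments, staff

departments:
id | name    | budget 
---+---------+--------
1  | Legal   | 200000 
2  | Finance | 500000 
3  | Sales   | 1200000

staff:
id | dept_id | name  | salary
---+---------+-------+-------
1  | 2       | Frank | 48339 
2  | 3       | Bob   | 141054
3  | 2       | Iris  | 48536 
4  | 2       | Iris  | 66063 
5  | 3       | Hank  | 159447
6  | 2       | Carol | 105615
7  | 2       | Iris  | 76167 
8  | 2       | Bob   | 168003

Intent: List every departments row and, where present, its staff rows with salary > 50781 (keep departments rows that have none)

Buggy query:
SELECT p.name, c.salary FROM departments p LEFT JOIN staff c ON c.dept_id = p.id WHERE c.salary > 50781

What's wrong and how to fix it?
Bug: A WHERE condition on the right-hand table after LEFT JOIN drops unmatched parents

Fix: Move the right-table condition into the ON clause so unmatched parents are kept

Corrected query:
SELECT p.name, c.salary FROM departments p LEFT JOIN staff c ON c.dept_id = p.id AND c.salary > 50781

Result:
name    | salary
--------+-------
Legal   | NULL  
Finance | 66063 
Finance | 76167 
Finance | 105615
Finance | 168003
Sales   | 141054
Sales   | 159447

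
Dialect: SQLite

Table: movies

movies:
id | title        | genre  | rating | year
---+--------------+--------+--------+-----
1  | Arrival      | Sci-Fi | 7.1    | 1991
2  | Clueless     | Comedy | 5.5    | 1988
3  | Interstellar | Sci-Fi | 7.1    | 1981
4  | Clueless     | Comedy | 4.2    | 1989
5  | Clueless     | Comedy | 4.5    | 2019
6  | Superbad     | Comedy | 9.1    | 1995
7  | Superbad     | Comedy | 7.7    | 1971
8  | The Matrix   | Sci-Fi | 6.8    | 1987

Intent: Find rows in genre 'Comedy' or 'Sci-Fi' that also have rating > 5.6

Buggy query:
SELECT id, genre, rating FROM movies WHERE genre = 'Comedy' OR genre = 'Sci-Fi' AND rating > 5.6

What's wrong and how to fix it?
Bug: AND binds tighter than OR, so this parses as genre = 'Comedy' OR (genre = 'Sci-Fi' AND rating > 5.6)

Fix: Add parentheses around the OR so the AND applies to both alternatives

Corrected query:
SELECT id, genre, rating FROM movies WHERE (genre = 'Comedy' OR genre = 'Sci-Fi') AND rating > 5.6

Result:
id | genre  | rating
---+--------+-------
1  | Sci-Fi | 7.1   
3  | Sci-Fi | 7.1   
6  | Comedy | 9.1   
7  | Comedy | 7.7   
8  | Sci-Fi | 6.8   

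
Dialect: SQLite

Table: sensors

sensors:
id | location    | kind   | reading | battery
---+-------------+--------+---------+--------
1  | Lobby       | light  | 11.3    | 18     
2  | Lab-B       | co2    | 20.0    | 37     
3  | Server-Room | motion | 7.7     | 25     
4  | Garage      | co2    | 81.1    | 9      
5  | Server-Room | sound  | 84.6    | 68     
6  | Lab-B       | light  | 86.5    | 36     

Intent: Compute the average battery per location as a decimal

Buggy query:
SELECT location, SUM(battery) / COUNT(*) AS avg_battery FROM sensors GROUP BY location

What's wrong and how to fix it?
Bug: Both operands are integers, so '/' performs integer division and truncates

Fix: Cast one side to REAL so the division keeps the fractional part

Corrected query:
SELECT location, SUM(battery) * 1.0 / COUNT(*) AS avg_battery FROM sensors GROUP BY location

Result:
location    | avg_battery
------------+------------
Garage      | 9          
Lab-B       | 36.5       
Lobby       | 18         
Server-Room | 46.5       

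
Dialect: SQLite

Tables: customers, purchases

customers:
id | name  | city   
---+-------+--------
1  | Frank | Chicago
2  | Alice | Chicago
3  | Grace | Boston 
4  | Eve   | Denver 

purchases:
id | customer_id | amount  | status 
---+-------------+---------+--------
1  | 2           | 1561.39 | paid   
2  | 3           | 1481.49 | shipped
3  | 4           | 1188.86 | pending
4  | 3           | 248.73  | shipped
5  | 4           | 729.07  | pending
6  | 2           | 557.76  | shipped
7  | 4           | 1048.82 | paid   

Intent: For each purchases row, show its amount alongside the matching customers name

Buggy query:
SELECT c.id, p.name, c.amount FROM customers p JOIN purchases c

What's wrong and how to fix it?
Bug: Missing join condition: each purchases row is matched to all customers rows instead of just its own

Fix: Add ON c.customer_id = p.id to the JOIN

Corrected query:
SELECT c.id, p.name, c.amount FROM customers p JOIN purchases c ON c.customer_id = p.id

Result:
id | name  | amount 
---+-------+--------
1  | Alice | 1561.39
2  | Grace | 1481.49
3  | Eve   | 1188.86
4  | Grace | 248.73 
5  | Eve   | 729.07 
6  | Alice | 557.76 
7  | Eve   | 1048.82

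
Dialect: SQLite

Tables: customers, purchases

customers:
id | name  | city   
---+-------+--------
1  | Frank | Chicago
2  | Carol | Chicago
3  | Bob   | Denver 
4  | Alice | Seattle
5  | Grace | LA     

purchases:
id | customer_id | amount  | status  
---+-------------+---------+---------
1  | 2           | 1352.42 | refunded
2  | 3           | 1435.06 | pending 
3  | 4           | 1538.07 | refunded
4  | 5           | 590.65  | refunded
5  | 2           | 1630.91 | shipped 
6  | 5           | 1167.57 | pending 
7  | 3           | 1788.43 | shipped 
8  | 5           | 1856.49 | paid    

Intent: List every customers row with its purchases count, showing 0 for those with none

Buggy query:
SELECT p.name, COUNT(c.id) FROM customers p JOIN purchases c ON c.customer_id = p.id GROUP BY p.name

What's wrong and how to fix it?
Bug: An inner join excludes parents with zero children

Fix: Switch to LEFT JOIN to retain unmatched parent rows

Corrected query:
SELECT p.name, COUNT(c.id) FROM customers p LEFT JOIN purchases c ON c.customer_id = p.id GROUP BY p.name

Result:
name  | COUNT(c.id)
------+------------
Alice | 1          
Bob   | 2          
Carol | 2          
Frank | 0          
Grace | 3          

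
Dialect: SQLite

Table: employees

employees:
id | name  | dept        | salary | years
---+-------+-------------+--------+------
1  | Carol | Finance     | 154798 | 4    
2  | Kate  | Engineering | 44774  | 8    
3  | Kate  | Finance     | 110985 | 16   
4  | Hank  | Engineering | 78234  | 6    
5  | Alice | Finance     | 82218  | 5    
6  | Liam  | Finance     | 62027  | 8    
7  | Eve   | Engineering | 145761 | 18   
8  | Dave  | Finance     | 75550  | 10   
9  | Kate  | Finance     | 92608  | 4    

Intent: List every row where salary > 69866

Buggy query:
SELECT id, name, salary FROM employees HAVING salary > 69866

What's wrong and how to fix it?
Bug: This is a non-aggregate query (no GROUP BY, no aggregates), so in SQLite the HAVING clause is invalid here; a row-level condition belongs in WHERE

Fix: Use WHERE for row-level filtering

Corrected query:
SELECT id, name, salary FROM employees WHERE salary > 69866

Result:
id | name  | salary
---+-------+-------
1  | Carol | 154798
3  | Kate  | 110985
4  | Hank  | 78234 
5  | Alice | 82218 
7  | Eve   | 145761
8  | Dave  | 75550 
9  | Kate  | 92608 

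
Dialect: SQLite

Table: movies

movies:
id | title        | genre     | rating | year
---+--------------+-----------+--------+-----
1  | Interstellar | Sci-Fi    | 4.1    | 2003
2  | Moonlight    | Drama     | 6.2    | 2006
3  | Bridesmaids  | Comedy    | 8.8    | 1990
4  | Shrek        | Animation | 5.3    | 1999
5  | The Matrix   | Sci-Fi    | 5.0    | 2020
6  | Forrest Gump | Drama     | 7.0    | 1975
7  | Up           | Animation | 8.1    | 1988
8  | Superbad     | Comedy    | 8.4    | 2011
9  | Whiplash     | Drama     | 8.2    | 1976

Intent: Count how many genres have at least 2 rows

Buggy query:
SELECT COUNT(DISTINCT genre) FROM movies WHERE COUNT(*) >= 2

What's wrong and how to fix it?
Bug: WHERE filters individual rows, not groups, so a group-level COUNT is invalid there

Fix: Use a subquery that GROUPs and filters with HAVING, then count its rows

Corrected query:
SELECT COUNT(*) FROM (SELECT genre FROM movies GROUP BY genre HAVING COUNT(*) >= 2)

Result:
COUNT(*)
--------
4       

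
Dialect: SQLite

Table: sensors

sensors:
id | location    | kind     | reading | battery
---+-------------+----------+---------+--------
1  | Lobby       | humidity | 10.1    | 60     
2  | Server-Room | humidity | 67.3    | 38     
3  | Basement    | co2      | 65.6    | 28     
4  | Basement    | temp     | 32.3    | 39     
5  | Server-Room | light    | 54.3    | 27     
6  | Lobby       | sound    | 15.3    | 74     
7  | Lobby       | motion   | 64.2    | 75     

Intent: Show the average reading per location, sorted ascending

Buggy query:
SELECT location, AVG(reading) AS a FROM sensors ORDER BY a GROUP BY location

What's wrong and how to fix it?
Bug: ORDER BY appears before GROUP BY; SQL clause order requires GROUP BY first

Fix: Move ORDER BY to the end, after GROUP BY

Corrected query:
SELECT location, AVG(reading) AS a FROM sensors GROUP BY location ORDER BY a

Result:
location    | a        
------------+----------
Lobby       | 29.866667
Basement    | 48.95    
Server-Room | 60.8     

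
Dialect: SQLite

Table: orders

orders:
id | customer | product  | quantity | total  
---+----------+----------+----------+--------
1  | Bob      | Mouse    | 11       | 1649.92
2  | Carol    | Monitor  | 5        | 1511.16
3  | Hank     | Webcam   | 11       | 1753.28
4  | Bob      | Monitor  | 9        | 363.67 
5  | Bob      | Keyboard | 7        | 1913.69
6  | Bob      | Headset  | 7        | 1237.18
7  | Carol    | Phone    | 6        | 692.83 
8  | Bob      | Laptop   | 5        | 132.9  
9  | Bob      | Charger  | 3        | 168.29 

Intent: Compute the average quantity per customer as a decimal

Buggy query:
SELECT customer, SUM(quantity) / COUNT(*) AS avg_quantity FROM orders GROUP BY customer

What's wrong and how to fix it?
Bug: SUM(quantity) and COUNT(*) are both integers; the division truncates the fractional part

Fix: Cast one side to REAL so the division keeps the fractional part

Corrected query:
SELECT customer, SUM(quantity) * 1.0 / COUNT(*) AS avg_quantity FROM orders GROUP BY customer

Result:
customer | avg_quantity
---------+-------------
Bob      | 7           
Carol    | 5.5         
Hank     | 11          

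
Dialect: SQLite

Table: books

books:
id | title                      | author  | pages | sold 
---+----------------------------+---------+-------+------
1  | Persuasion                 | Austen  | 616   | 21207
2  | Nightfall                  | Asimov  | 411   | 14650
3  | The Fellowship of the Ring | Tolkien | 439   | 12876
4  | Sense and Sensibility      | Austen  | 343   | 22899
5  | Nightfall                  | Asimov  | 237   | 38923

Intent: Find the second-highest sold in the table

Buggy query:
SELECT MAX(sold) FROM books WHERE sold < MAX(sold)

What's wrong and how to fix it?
Bug: The inner MAX is an aggregate inside WHERE, which is not allowed

Fix: Compute the overall MAX in a subquery, then take MAX of rows below it

Corrected query:
SELECT MAX(sold) FROM books WHERE sold < (SELECT MAX(sold) FROM books)

Result:
MAX(sold)
---------
22899    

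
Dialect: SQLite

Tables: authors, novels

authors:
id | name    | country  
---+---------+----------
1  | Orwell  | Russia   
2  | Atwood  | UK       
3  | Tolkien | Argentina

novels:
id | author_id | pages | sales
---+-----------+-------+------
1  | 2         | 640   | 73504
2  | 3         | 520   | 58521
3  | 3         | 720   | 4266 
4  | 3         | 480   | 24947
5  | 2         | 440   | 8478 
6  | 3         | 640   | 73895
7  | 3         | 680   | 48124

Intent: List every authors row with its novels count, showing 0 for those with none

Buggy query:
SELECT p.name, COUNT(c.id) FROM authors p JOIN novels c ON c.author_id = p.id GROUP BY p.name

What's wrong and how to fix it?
Bug: INNER JOIN drops authors rows that have no matching novels rows

Fix: Use LEFT JOIN so parents without children still appear (COUNT(c.id) gives 0)

Corrected query:
SELECT p.name, COUNT(c.id) FROM authors p LEFT JOIN novels c ON c.author_id = p.id GROUP BY p.name

Result:
name    | COUNT(c.id)
--------+------------
Atwood  | 2          
Orwell  | 0          
Tolkien | 5          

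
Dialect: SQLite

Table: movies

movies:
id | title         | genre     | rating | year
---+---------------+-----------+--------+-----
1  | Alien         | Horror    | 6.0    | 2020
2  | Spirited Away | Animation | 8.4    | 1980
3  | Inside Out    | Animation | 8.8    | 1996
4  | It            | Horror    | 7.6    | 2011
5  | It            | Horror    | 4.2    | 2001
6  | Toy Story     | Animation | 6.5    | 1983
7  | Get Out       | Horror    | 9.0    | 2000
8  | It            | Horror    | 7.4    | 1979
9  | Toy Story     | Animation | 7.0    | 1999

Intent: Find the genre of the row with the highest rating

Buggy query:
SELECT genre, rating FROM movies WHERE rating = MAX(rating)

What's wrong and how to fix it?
Bug: WHERE is evaluated per row; an aggregate over the whole table isn't defined there

Fix: Wrap MAX in a scalar subquery so WHERE compares against a single value

Corrected query:
SELECT genre, rating FROM movies WHERE rating = (SELECT MAX(rating) FROM movies)

Result:
genre  | rating
-------+-------
Horror | 9     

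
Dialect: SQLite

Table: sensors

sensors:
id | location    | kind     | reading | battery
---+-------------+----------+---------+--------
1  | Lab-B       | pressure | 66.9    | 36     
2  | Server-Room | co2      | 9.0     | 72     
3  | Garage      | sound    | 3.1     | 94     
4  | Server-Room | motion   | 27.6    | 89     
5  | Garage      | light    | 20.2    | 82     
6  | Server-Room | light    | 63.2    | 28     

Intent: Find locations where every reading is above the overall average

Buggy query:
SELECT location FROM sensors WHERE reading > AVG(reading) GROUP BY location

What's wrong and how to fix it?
Bug: WHERE evaluates per row before aggregation, so AVG() is unavailable

Fix: Use a subquery for AVG and a HAVING MIN(...) filter so the condition holds for every row in the group

Corrected query:
SELECT location FROM sensors GROUP BY location HAVING MIN(reading) > (SELECT AVG(reading) FROM sensors)

Result:
location
--------
Lab-B   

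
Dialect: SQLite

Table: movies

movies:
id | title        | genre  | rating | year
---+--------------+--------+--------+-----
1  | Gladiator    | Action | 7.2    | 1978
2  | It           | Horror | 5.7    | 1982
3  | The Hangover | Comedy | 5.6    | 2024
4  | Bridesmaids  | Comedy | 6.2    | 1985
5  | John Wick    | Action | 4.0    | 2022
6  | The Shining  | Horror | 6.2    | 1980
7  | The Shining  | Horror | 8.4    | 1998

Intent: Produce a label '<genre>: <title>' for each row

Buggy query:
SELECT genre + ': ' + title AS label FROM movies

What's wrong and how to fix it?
Bug: SQLite uses || for string concatenation; + coerces text to numbers (yielding 0)

Fix: Use the || operator for string concatenation

Corrected query:
SELECT genre || ': ' || title AS label FROM movies

Result:
label               
--------------------
Action: Gladiator   
Horror: It          
Comedy: The Hangover
Comedy: Bridesmaids 
Action: John Wick   
Horror: The Shining 
Horror: The Shining 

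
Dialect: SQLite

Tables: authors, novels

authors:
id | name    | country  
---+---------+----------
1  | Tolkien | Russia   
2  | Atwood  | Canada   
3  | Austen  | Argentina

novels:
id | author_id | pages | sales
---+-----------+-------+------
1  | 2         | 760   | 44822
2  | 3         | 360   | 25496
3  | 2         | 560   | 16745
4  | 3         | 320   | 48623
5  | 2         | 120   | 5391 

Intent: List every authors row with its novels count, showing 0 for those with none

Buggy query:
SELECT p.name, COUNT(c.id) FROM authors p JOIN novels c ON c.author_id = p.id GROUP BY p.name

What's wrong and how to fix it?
Bug: INNER JOIN drops authors rows that have no matching novels rows

Fix: Switch to LEFT JOIN to retain unmatched parent rows

Corrected query:
SELECT p.name, COUNT(c.id) FROM authors p LEFT JOIN novels c ON c.author_id = p.id GROUP BY p.name

Result:
name    | COUNT(c.id)
--------+------------
Atwood  | 3          
Austen  | 2          
Tolkien | 0          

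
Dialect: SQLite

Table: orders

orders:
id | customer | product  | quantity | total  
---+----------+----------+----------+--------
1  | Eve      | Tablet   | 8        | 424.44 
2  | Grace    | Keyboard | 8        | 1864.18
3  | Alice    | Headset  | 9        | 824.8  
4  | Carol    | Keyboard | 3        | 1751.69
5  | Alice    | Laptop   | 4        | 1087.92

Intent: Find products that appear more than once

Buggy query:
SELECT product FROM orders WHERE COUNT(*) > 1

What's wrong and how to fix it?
Bug: WHERE can't reference COUNT(*); aggregates are computed after WHERE

Fix: Group first, then use HAVING for the count condition

Corrected query:
SELECT product FROM orders GROUP BY product HAVING COUNT(*) > 1

Result:
product 
--------
Keyboard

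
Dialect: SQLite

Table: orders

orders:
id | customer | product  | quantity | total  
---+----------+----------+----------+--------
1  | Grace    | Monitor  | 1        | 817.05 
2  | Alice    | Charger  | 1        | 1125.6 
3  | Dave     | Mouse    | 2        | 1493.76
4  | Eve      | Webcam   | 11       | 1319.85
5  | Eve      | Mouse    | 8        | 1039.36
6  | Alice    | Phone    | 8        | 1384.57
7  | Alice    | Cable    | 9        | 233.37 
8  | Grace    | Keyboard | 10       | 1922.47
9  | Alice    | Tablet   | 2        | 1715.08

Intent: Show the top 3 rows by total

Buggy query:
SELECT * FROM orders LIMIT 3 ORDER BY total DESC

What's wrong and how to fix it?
Bug: LIMIT must come after ORDER BY

Fix: Swap the clauses: ORDER BY first, then LIMIT

Corrected query:
SELECT * FROM orders ORDER BY total DESC LIMIT 3

Result:
id | customer | product  | quantity | total  
---+----------+----------+----------+--------
8  | Grace    | Keyboard | 10       | 1922.47
9  | Alice    | Tablet   | 2        | 1715.08
3  | Dave     | Mouse    | 2        | 1493.76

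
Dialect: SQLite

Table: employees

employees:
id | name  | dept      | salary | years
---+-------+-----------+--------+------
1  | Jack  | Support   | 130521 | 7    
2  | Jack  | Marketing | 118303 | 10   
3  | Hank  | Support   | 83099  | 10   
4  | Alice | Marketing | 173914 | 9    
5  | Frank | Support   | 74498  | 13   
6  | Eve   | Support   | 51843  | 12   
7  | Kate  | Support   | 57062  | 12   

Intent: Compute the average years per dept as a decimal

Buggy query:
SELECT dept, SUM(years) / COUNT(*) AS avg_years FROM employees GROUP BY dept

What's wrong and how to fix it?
Bug: Both operands are integers, so '/' performs integer division and truncates

Fix: Cast one side to REAL so the division keeps the fractional part

Corrected query:
SELECT dept, SUM(years) * 1.0 / COUNT(*) AS avg_years FROM employees GROUP BY dept

Result:
dept      | avg_years
----------+----------
Marketing | 9.5      
Support   | 10.8     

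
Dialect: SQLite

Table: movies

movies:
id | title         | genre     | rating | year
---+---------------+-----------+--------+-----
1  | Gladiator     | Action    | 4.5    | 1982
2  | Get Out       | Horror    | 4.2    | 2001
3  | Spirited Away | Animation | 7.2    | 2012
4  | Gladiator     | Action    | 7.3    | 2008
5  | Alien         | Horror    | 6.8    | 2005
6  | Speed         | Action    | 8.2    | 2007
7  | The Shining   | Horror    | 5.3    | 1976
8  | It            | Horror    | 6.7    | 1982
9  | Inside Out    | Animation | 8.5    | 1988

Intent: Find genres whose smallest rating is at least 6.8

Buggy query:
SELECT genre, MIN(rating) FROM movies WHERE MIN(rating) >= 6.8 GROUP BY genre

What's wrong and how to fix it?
Bug: MIN() in WHERE is a misuse of aggregate

Fix: Use HAVING for the per-group MIN condition

Corrected query:
SELECT genre, MIN(rating) FROM movies GROUP BY genre HAVING MIN(rating) >= 6.8

Result:
genre     | MIN(rating)
----------+------------
Animation | 7.2        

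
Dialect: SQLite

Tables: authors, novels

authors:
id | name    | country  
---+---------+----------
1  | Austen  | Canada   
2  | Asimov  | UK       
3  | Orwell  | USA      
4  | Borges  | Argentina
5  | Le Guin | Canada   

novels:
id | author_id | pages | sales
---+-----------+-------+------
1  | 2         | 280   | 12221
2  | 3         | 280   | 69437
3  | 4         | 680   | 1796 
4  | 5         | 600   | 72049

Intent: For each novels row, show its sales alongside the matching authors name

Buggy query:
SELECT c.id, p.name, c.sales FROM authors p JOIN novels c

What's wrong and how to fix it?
Bug: JOIN with no ON clause produces a cartesian product; every novels row pairs with every authors row

Fix: Add ON c.author_id = p.id to the JOIN

Corrected query:
SELECT c.id, p.name, c.sales FROM authors p JOIN novels c ON c.author_id = p.id

Result:
id | name    | sales
---+---------+------
1  | Asimov  | 12221
2  | Orwell  | 69437
3  | Borges  | 1796 
4  | Le Guin | 72049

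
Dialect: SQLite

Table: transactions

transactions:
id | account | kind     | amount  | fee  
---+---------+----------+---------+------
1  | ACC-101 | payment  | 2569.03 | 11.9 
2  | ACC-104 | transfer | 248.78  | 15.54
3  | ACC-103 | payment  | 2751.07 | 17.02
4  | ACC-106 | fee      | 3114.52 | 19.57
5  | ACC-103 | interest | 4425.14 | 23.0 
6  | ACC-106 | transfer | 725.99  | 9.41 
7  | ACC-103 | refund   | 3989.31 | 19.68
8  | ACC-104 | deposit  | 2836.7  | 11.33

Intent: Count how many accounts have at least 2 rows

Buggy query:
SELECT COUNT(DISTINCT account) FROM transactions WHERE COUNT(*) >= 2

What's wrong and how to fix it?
Bug: COUNT(*) cannot appear in WHERE; the per-group count doesn't exist yet

Fix: Group first with HAVING COUNT(*) >= 2, then COUNT the resulting groups

Corrected query:
SELECT COUNT(*) FROM (SELECT account FROM transactions GROUP BY account HAVING COUNT(*) >= 2)

Result:
COUNT(*)
--------
3       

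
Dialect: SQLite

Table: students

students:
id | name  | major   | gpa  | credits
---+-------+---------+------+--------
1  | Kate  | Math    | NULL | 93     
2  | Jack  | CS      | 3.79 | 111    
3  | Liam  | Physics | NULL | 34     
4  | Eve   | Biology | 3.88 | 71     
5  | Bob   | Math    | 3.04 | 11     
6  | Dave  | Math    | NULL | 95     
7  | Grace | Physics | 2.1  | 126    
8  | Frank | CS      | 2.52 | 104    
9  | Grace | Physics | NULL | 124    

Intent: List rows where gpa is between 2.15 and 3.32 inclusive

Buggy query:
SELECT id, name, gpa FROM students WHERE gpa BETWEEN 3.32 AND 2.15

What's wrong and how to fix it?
Bug: BETWEEN expects the lower bound first; with 3.32 AND 2.15 the range is empty

Fix: Swap the bounds so the smaller value comes first

Corrected query:
SELECT id, name, gpa FROM students WHERE gpa BETWEEN 2.15 AND 3.32

Result:
id | name  | gpa 
---+-------+-----
5  | Bob   | 3.04
8  | Frank | 2.52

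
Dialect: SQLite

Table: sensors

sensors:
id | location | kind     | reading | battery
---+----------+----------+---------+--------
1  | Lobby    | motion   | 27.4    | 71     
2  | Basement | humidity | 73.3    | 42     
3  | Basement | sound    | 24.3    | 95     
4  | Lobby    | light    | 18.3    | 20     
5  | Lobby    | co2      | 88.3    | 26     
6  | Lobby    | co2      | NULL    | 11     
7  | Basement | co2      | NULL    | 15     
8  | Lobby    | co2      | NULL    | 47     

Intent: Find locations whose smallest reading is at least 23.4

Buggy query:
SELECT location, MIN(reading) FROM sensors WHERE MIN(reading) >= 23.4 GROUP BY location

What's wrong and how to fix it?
Bug: Aggregates like MIN are computed per group after WHERE runs

Fix: Replace WHERE with HAVING after the GROUP BY

Corrected query:
SELECT location, MIN(reading) FROM sensors GROUP BY location HAVING MIN(reading) >= 23.4

Result:
location | MIN(reading)
---------+-------------
Basement | 24.3        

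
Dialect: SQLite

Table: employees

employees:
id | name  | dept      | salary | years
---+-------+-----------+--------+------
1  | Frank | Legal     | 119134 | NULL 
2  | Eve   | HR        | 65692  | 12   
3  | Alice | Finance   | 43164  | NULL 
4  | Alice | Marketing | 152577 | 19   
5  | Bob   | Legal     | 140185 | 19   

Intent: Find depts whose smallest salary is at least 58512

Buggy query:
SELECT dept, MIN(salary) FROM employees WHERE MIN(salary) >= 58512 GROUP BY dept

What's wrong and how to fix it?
Bug: MIN() in WHERE is a misuse of aggregate

Fix: Replace WHERE with HAVING after the GROUP BY

Corrected query:
SELECT dept, MIN(salary) FROM employees GROUP BY dept HAVING MIN(salary) >= 58512

Result:
dept      | MIN(salary)
----------+------------
HR        | 65692      
Legal     | 119134     
Marketing | 152577     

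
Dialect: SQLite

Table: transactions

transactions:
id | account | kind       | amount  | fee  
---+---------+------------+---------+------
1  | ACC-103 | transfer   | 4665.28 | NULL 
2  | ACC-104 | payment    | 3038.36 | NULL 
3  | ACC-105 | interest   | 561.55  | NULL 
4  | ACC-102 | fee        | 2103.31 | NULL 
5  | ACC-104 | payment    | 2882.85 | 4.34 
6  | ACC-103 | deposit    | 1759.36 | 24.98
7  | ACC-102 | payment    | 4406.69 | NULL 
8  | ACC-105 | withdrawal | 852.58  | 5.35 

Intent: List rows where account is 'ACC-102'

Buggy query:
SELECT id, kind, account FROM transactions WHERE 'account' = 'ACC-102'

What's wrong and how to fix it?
Bug: Single quotes denote string literals in SQL; the column name is being compared as a constant string

Fix: Remove the quotes around the column name (or use double quotes for an identifier)

Corrected query:
SELECT id, kind, account FROM transactions WHERE account = 'ACC-102'

Result:
id | kind    | account
---+---------+--------
4  | fee     | ACC-102
7  | payment | ACC-102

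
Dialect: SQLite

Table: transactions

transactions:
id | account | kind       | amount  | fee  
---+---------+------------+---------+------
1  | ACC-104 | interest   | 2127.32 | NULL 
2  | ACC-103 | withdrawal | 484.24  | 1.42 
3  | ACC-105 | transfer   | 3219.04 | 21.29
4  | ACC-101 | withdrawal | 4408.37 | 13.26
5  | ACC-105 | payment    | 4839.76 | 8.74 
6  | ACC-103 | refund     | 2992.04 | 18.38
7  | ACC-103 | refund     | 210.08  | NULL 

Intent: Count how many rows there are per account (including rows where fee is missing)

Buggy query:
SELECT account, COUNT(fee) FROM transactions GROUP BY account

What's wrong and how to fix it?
Bug: COUNT(column) counts non-NULL values only; rows with NULL fee aren't counted

Fix: Use COUNT(*) to count all rows regardless of NULL

Corrected query:
SELECT account, COUNT(*) FROM transactions GROUP BY account

Result:
account | COUNT(*)
--------+---------
ACC-101 | 1       
ACC-103 | 3       
ACC-104 | 1       
ACC-105 | 2       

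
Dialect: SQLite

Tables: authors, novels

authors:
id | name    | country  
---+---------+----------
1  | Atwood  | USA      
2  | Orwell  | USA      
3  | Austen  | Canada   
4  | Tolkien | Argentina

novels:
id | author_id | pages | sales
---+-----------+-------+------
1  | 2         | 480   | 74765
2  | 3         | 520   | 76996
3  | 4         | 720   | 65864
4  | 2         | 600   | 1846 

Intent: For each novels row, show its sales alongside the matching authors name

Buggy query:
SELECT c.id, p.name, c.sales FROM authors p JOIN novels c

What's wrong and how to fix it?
Bug: JOIN with no ON clause produces a cartesian product; every novels row pairs with every authors row

Fix: Add ON c.author_id = p.id to the JOIN

Corrected query:
SELECT c.id, p.name, c.sales FROM authors p JOIN novels c ON c.author_id = p.id

Result:
id | name    | sales
---+---------+------
1  | Orwell  | 74765
2  | Austen  | 76996
3  | Tolkien | 65864
4  | Orwell  | 1846 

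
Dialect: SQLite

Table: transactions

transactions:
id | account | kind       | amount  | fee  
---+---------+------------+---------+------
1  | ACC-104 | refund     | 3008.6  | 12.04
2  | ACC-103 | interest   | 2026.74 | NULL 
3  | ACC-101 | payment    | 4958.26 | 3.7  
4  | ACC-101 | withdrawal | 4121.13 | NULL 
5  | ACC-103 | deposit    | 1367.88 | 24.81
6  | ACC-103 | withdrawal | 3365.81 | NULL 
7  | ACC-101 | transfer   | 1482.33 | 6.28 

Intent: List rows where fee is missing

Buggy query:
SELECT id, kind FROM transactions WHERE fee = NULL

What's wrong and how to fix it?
Bug: Comparing to NULL with '=' never matches; NULL = NULL is unknown, not true

Fix: Replace '= NULL' with 'IS NULL'

Corrected query:
SELECT id, kind FROM transactions WHERE fee IS NULL

Result:
id | kind      
---+-----------
2  | interest  
4  | withdrawal
6  | withdrawal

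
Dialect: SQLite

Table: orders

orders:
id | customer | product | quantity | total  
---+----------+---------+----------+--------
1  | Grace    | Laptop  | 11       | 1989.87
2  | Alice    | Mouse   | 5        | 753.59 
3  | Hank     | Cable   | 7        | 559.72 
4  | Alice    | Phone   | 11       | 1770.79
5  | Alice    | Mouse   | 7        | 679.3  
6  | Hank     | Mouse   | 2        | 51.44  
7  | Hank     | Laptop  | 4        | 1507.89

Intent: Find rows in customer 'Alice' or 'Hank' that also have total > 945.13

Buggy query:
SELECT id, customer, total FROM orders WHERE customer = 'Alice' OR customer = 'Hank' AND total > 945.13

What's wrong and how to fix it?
Bug: Without parentheses, AND is evaluated before OR, so the total filter only applies to the 'Hank' branch

Fix: Group the OR with parentheses (or use IN), then AND the threshold

Corrected query:
SELECT id, customer, total FROM orders WHERE (customer = 'Alice' OR customer = 'Hank') AND total > 945.13

Result:
id | customer | total  
---+----------+--------
4  | Alice    | 1770.79
7  | Hank     | 1507.89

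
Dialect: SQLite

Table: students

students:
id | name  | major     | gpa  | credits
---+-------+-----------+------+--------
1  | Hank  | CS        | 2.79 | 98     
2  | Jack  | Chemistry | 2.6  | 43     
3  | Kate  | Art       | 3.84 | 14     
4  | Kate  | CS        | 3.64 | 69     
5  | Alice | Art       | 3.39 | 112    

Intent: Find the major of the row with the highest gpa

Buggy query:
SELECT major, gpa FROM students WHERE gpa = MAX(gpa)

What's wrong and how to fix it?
Bug: WHERE is evaluated per row; an aggregate over the whole table isn't defined there

Fix: Use a subquery: WHERE gpa = (SELECT MAX(gpa) FROM students)

Corrected query:
SELECT major, gpa FROM students WHERE gpa = (SELECT MAX(gpa) FROM students)

Result:
major | gpa 
------+-----
Art   | 3.84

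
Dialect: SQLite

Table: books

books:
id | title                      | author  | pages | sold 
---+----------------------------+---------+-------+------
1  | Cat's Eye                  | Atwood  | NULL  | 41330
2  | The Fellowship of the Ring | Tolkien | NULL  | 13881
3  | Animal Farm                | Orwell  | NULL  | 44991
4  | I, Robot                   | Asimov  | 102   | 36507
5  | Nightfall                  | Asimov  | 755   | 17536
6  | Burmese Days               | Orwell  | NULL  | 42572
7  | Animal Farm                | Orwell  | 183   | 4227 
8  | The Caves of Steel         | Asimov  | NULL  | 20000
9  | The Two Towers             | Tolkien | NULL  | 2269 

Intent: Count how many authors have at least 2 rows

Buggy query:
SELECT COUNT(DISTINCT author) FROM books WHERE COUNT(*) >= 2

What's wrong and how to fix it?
Bug: WHERE filters individual rows, not groups, so a group-level COUNT is invalid there

Fix: Use a subquery that GROUPs and filters with HAVING, then count its rows

Corrected query:
SELECT COUNT(*) FROM (SELECT author FROM books GROUP BY author HAVING COUNT(*) >= 2)

Result:
COUNT(*)
--------
3       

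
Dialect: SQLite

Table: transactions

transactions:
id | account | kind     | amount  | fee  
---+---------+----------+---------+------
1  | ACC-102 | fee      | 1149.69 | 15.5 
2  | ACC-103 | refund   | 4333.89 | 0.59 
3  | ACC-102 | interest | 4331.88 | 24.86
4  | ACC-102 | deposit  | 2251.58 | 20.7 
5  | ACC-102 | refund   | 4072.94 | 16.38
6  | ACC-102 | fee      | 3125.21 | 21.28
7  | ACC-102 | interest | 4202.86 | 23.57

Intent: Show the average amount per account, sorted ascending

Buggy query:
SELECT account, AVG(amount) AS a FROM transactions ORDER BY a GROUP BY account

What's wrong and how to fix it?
Bug: GROUP BY must precede ORDER BY

Fix: Reorder: SELECT … FROM … GROUP BY … ORDER BY …

Corrected query:
SELECT account, AVG(amount) AS a FROM transactions GROUP BY account ORDER BY a

Result:
account | a          
--------+------------
ACC-102 | 3189.026667
ACC-103 | 4333.89    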